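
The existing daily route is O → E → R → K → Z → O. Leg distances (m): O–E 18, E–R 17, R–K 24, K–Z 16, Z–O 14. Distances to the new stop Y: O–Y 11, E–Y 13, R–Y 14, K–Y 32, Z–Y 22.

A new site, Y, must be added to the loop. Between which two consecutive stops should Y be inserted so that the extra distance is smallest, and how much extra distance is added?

Adding 6 m by placing Y on the O–E leg.

Insertion cost between consecutive stops i–j is d(i,Y) + d(Y,j) − d(i,j):
  between O and E: 11 + 13 − 18 = 6
  between E and R: 13 + 14 − 17 = 10
  between R and K: 14 + 32 − 24 = 22
  between K and Z: 32 + 22 − 16 = 38
  between Z and O: 22 + 11 − 14 = 19
Cheapest insertion is between O and E, adding 6.
New total = 89 + 6 = 95.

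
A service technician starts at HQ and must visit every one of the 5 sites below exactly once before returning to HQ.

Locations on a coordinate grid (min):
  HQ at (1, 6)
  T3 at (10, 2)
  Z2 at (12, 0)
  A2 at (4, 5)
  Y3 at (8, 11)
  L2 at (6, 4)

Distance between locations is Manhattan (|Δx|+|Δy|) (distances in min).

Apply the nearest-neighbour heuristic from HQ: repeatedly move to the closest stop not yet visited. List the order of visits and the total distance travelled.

44 min along HQ → A2 → L2 → T3 → Z2 → Y3 → HQ.

From HQ: distances to unvisited — A2=4, L2=7, Y3=12, T3=13, Z2=17. Nearest is A2 (4).
From A2: distances to unvisited — L2=3, T3=9, Y3=10, Z2=13. Nearest is L2 (3).
From L2: distances to unvisited — T3=6, Y3=9, Z2=10. Nearest is T3 (6).
From T3: distances to unvisited — Z2=4, Y3=11. Nearest is Z2 (4).
From Z2: distances to unvisited — Y3=15. Nearest is Y3 (15).
Return Y3→HQ: 12.
Total = 4 + 3 + 6 + 4 + 15 + 12 = 44.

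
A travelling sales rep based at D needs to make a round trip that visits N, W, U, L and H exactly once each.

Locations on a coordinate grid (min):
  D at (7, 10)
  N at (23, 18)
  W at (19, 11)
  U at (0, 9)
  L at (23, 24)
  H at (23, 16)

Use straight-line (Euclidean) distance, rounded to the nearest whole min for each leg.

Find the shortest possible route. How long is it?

With 5 stops there are 5!/2 = 60 distinct round trips (a route and its reverse cost the same).
D - N - W - U - L - H - D: 18+8+19+27+8+17 = 97
D - N - W - U - H - L - D: 18+8+19+24+8+21 = 98
D - N - W - L - U - H - D: 18+8+14+27+24+17 = 108
D - N - W - L - H - U - D: 18+8+14+8+24+7 = 79
D - N - W - H - U - L - D: 18+8+6+24+27+21 = 104
D - N - W - H - L - U - D: 18+8+6+8+27+7 = 74
D - N - U - W - L - H - D: 18+25+19+14+8+17 = 101
D - N - U - W - H - L - D: 18+25+19+6+8+21 = 97
D - N - U - L - W - H - D: 18+25+27+14+6+17 = 107
D - N - U - L - H - W - D: 18+25+27+8+6+12 = 96
D - N - U - H - W - L - D: 18+25+24+6+14+21 = 108
D - N - U - H - L - W - D: 18+25+24+8+14+12 = 101
D - N - L - W - U - H - D: 18+6+14+19+24+17 = 98
D - N - L - W - H - U - D: 18+6+14+6+24+7 = 75
… (46 more)
D - W - H - N - L - U - D: 12+6+2+6+27+7 = 60  ← best
The minimum is 60.
One optimal route: D → W → H → N → L → U → D (or its reverse).

60 min — the shortest possible round trip.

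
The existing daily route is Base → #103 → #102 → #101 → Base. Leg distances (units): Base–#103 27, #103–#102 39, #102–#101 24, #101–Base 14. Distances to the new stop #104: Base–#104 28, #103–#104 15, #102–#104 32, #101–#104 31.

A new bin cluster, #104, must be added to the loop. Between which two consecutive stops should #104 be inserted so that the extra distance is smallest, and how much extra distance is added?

Minimum extra distance: 8, inserting #104 between #103 and #102.

Insertion cost between consecutive stops i–j is d(i,#104) + d(#104,j) − d(i,j):
  between Base and #103: 28 + 15 − 27 = 16
  between #103 and #102: 15 + 32 − 39 = 8
  between #102 and #101: 32 + 31 − 24 = 39
  between #101 and Base: 31 + 28 − 14 = 45
Cheapest insertion is between #103 and #102, adding 8.
New total = 104 + 8 = 112.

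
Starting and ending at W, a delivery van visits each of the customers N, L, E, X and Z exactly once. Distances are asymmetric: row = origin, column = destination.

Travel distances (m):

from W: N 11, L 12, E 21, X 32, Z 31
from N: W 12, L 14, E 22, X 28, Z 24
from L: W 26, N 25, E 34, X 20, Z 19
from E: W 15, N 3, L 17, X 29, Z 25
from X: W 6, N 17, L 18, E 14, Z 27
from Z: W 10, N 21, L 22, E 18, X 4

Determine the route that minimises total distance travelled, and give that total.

Shortest round trip = 64 m.

W-N-L-E-X-Z-W: 11+14+34+29+27+10 = 125
W-N-L-E-Z-X-W: 11+14+34+25+4+6 = 94
W-N-L-X-E-Z-W: 11+14+20+14+25+10 = 94
W-N-L-X-Z-E-W: 11+14+20+27+18+15 = 105
W-N-L-Z-E-X-W: 11+14+19+18+29+6 = 97
W-N-L-Z-X-E-W: 11+14+19+4+14+15 = 77
W-N-E-L-X-Z-W: 11+22+17+20+27+10 = 107
W-N-E-L-Z-X-W: 11+22+17+19+4+6 = 79
W-N-E-X-L-Z-W: 11+22+29+18+19+10 = 109
W-N-E-X-Z-L-W: 11+22+29+27+22+26 = 137
W-N-E-Z-L-X-W: 11+22+25+22+20+6 = 106
W-N-E-Z-X-L-W: 11+22+25+4+18+26 = 106
W-N-X-L-E-Z-W: 11+28+18+34+25+10 = 126
W-N-X-L-Z-E-W: 11+28+18+19+18+15 = 109
… (106 more)
W-L-Z-X-E-N-W: 12+19+4+14+3+12 = 64  ← best
The minimum is 64.
One optimal route: W → L → Z → X → E → N → W.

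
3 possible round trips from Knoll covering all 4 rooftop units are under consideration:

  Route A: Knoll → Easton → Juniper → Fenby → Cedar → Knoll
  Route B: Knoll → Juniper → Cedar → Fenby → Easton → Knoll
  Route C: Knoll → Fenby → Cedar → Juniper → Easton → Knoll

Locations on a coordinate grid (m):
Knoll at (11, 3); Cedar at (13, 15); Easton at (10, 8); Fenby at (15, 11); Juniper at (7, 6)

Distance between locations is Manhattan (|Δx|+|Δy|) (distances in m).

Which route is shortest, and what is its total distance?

Route A: 6 + 5 + 13 + 6 + 14 = 44
Route B: 7 + 15 + 6 + 8 + 6 = 42
Route C: 12 + 6 + 15 + 5 + 6 = 44

42 m — Route B is the shortest.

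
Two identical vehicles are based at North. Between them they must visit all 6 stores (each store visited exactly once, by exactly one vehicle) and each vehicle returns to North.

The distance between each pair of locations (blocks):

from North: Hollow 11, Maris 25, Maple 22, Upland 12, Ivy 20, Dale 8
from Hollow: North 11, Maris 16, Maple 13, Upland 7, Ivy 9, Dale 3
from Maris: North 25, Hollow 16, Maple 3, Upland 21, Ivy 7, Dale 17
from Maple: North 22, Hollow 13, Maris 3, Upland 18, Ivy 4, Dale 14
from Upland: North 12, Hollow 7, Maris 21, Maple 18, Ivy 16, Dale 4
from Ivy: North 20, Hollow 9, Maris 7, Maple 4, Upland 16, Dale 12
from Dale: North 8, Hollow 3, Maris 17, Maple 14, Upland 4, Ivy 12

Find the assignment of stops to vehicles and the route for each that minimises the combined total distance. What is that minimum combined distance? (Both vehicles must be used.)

Check every non-empty split of the stops between the two vehicles; for each half take its own optimal tour:
  {Hollow} + {Maris, Maple, Upland, Ivy, Dale}: 22 + 60 = 82
  {Maris} + {Hollow, Maple, Upland, Ivy, Dale}: 50 + 54 = 104
  {Hollow, Maris} + {Maple, Upland, Ivy, Dale}: 52 + 54 = 106
  {Maple} + {Hollow, Maris, Upland, Ivy, Dale}: 44 + 60 = 104
  {Hollow, Maple} + {Maris, Upland, Ivy, Dale}: 46 + 60 = 106
  {Maris, Maple} + {Hollow, Upland, Ivy, Dale}: 50 + 48 = 98
  … (31 splits in total)
  {Upland} + {Hollow, Maris, Maple, Ivy, Dale}: 24 + 52 = 76  ← best
Best: vehicle 1 North → Upland → North = 24; vehicle 2 North → Hollow → Ivy → Maris → Maple → Dale → North = 52; combined 76.

76 blocks — the smallest possible combined total.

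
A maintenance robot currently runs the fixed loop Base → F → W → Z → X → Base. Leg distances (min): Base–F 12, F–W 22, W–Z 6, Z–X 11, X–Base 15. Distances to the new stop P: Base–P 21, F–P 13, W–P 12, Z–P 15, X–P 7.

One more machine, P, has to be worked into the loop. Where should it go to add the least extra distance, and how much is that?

+3 min — insert P between F and W.

Insertion cost between consecutive stops i–j is d(i,P) + d(P,j) − d(i,j):
  between Base and F: 21 + 13 − 12 = 22
  between F and W: 13 + 12 − 22 = 3
  between W and Z: 12 + 15 − 6 = 21
  between Z and X: 15 + 7 − 11 = 11
  between X and Base: 7 + 21 − 15 = 13
Cheapest insertion is between F and W, adding 3.
New total = 66 + 3 = 69.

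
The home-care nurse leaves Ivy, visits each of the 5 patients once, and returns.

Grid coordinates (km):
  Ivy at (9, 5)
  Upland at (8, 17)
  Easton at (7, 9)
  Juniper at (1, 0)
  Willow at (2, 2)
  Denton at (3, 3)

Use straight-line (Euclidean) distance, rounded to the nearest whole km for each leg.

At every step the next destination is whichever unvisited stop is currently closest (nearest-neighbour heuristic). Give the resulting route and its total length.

Ivy → [Easton:4 / Denton:6 / Willow:8 / Juniper:9 / Upland:12] → Easton (4)
Easton → [Denton:7 / Upland:8 / Willow:9 / Juniper:11] → Denton (7)
Denton → [Willow:1 / Juniper:4 / Upland:15] → Willow (1)
Willow → [Juniper:2 / Upland:16] → Juniper (2)
Juniper → [Upland:18] → Upland (18)
Return Upland→Ivy: 12.
Total = 4 + 7 + 1 + 2 + 18 + 12 = 44.

Total distance 44 km via the nearest-neighbour route Ivy → Easton → Denton → Willow → Juniper → Upland → Ivy.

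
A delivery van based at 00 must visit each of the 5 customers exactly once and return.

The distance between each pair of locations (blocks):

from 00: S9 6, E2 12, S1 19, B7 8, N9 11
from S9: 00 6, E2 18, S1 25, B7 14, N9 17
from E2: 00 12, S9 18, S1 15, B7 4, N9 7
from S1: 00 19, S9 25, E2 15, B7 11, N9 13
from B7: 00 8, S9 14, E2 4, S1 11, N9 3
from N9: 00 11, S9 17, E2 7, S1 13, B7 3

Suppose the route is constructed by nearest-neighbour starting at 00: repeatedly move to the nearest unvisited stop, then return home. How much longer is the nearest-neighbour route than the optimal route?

Excess over optimum: 1 blocks.

From 00: S9=6, B7=8, N9=11, E2=12, S1=19 → choose S9 (6).
From S9: B7=14, N9=17, E2=18, S1=25 → choose B7 (14).
From B7: N9=3, E2=4, S1=11 → choose N9 (3).
From N9: E2=7, S1=13 → choose E2 (7).
From E2: S1=15 → choose S1 (15).
NN route 00 → S9 → B7 → N9 → E2 → S1 → 00 costs 64.
Optimal: 00 → S9 → E2 → S1 → N9 → B7 → 00 costs 63 (by enumerating all 60 distinct tours).
Excess = 64 − 63 = 1.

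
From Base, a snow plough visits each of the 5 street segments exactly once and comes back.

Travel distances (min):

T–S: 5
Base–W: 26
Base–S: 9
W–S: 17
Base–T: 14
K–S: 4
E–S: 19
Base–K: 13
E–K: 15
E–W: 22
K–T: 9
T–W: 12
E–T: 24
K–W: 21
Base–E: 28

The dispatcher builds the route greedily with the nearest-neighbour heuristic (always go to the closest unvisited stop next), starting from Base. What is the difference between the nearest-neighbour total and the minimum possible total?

From Base: S=9, K=13, T=14, W=26, E=28 → choose S (9).
From S: K=4, T=5, W=17, E=19 → choose K (4).
From K: T=9, E=15, W=21 → choose T (9).
From T: W=12, E=24 → choose W (12).
From W: E=22 → choose E (22).
NN route Base → S → K → T → W → E → Base costs 84.
Optimal: Base → K → E → W → T → S → Base costs 76 (by enumerating all 60 distinct tours).
Excess = 84 − 76 = 8.

8 min longer than the optimal tour.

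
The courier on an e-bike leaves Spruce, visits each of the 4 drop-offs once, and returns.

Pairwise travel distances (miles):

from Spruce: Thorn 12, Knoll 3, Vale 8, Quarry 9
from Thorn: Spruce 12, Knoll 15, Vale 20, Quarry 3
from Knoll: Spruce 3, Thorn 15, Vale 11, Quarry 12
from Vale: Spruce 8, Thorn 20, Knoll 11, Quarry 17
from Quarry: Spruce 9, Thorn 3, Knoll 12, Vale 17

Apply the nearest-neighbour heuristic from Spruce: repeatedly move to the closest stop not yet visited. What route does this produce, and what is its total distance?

Nearest-neighbour total = 46 miles; route Spruce → Knoll → Vale → Quarry → Thorn → Spruce.

From Spruce: distances to unvisited — Knoll=3, Vale=8, Quarry=9, Thorn=12. Nearest is Knoll (3).
From Knoll: distances to unvisited — Vale=11, Quarry=12, Thorn=15. Nearest is Vale (11).
From Vale: distances to unvisited — Quarry=17, Thorn=20. Nearest is Quarry (17).
From Quarry: distances to unvisited — Thorn=3. Nearest is Thorn (3).
Return Thorn→Spruce: 12.
Total = 3 + 11 + 17 + 3 + 12 = 46.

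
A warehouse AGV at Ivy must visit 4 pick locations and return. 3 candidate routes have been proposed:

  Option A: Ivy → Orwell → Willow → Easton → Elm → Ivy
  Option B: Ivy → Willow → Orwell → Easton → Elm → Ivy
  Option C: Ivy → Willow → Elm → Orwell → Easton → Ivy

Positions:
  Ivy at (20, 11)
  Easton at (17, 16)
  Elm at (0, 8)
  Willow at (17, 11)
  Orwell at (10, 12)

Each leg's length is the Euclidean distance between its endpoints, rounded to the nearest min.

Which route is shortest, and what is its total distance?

45 min — Option C is the shortest.

Option A: 10 + 7 + 5 + 19 + 20 = 61
Option B: 3 + 7 + 8 + 19 + 20 = 57
Option C: 3 + 17 + 11 + 8 + 6 = 45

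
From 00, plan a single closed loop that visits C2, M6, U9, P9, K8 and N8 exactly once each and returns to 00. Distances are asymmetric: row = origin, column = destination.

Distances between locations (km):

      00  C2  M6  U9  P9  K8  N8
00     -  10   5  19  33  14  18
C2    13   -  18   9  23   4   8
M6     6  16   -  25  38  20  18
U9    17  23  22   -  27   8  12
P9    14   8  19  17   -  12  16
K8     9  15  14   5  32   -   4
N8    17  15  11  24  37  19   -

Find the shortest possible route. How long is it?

Shortest round trip = 79 km.

00 - C2 - M6 - U9 - P9 - K8 - N8 - 00: 10+18+25+27+12+4+17 = 113
00 - C2 - M6 - U9 - P9 - N8 - K8 - 00: 10+18+25+27+16+19+9 = 124
00 - C2 - M6 - U9 - K8 - P9 - N8 - 00: 10+18+25+8+32+16+17 = 126
00 - C2 - M6 - U9 - K8 - N8 - P9 - 00: 10+18+25+8+4+37+14 = 116
00 - C2 - M6 - U9 - N8 - P9 - K8 - 00: 10+18+25+12+37+12+9 = 123
00 - C2 - M6 - U9 - N8 - K8 - P9 - 00: 10+18+25+12+19+32+14 = 130
00 - C2 - M6 - P9 - U9 - K8 - N8 - 00: 10+18+38+17+8+4+17 = 112
00 - C2 - M6 - P9 - U9 - N8 - K8 - 00: 10+18+38+17+12+19+9 = 123
… (712 more)
00 - C2 - U9 - P9 - K8 - N8 - M6 - 00: 10+9+27+12+4+11+6 = 79  ← best
The minimum is 79.
One optimal route: 00 → C2 → U9 → P9 → K8 → N8 → M6 → 00.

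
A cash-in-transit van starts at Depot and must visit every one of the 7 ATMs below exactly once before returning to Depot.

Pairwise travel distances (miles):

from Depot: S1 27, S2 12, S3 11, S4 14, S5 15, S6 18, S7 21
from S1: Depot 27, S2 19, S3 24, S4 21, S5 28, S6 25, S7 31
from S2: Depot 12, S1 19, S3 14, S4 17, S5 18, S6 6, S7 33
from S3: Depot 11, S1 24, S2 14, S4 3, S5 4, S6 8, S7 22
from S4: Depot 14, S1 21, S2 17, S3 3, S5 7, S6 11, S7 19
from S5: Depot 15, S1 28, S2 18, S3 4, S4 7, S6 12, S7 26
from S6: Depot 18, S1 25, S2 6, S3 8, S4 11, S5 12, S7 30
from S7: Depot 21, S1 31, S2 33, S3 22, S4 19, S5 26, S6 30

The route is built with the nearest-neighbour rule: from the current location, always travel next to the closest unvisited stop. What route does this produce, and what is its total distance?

Total distance 110 miles via the nearest-neighbour route Depot → S3 → S4 → S5 → S6 → S2 → S1 → S7 → Depot.

Depot → [S3:11 / S2:12 / S4:14 / S5:15 / S6:18 / S7:21 / S1:27] → S3 (11)
S3 → [S4:3 / S5:4 / S6:8 / S2:14 / S7:22 / S1:24] → S4 (3)
S4 → [S5:7 / S6:11 / S2:17 / S7:19 / S1:21] → S5 (7)
S5 → [S6:12 / S2:18 / S7:26 / S1:28] → S6 (12)
S6 → [S2:6 / S1:25 / S7:30] → S2 (6)
S2 → [S1:19 / S7:33] → S1 (19)
S1 → [S7:31] → S7 (31)
Return S7→Depot: 21.
Total = 11 + 3 + 7 + 12 + 6 + 19 + 31 + 21 = 110.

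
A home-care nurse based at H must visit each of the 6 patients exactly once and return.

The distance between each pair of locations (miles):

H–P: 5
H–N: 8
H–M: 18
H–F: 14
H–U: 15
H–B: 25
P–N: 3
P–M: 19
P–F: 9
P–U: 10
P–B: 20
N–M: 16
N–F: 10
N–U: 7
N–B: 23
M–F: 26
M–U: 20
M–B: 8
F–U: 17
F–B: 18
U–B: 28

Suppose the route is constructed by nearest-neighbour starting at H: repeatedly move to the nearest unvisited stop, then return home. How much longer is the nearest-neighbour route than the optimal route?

From H: P=5, N=8, F=14, U=15, M=18, B=25 → choose P (5).
From P: N=3, F=9, U=10, M=19, B=20 → choose N (3).
From N: U=7, F=10, M=16, B=23 → choose U (7).
From U: F=17, M=20, B=28 → choose F (17).
From F: B=18, M=26 → choose B (18).
From B: M=8 → choose M (8).
NN route H → P → N → U → F → B → M → H costs 76.
Optimal: H → P → N → U → M → B → F → H costs 75 (by enumerating all 360 distinct tours).
Excess = 76 − 75 = 1.

1 miles longer than the optimal tour.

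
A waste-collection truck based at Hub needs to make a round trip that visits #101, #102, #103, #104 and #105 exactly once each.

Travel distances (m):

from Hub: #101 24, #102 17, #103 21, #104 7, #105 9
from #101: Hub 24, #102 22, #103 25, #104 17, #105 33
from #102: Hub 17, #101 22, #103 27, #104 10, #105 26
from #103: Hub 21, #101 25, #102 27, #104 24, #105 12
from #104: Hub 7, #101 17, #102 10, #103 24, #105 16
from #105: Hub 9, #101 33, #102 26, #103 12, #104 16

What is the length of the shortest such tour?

There are 60 distinct closed tours to check (reversals are equivalent).
Hub → #101 → #102 → #103 → #104 → #105 → Hub: 24+22+27+24+16+9 = 122
Hub → #101 → #102 → #103 → #105 → #104 → Hub: 24+22+27+12+16+7 = 108
Hub → #101 → #102 → #104 → #103 → #105 → Hub: 24+22+10+24+12+9 = 101
Hub → #101 → #102 → #104 → #105 → #103 → Hub: 24+22+10+16+12+21 = 105
Hub → #101 → #102 → #105 → #103 → #104 → Hub: 24+22+26+12+24+7 = 115
Hub → #101 → #102 → #105 → #104 → #103 → Hub: 24+22+26+16+24+21 = 133
Hub → #101 → #103 → #102 → #104 → #105 → Hub: 24+25+27+10+16+9 = 111
Hub → #101 → #103 → #102 → #105 → #104 → Hub: 24+25+27+26+16+7 = 125
Hub → #101 → #103 → #104 → #102 → #105 → Hub: 24+25+24+10+26+9 = 118
Hub → #101 → #103 → #104 → #105 → #102 → Hub: 24+25+24+16+26+17 = 132
Hub → #101 → #103 → #105 → #102 → #104 → Hub: 24+25+12+26+10+7 = 104
Hub → #101 → #103 → #105 → #104 → #102 → Hub: 24+25+12+16+10+17 = 104
Hub → #101 → #104 → #102 → #103 → #105 → Hub: 24+17+10+27+12+9 = 99
Hub → #101 → #104 → #102 → #105 → #103 → Hub: 24+17+10+26+12+21 = 110
… (46 more)
Hub → #104 → #102 → #101 → #103 → #105 → Hub: 7+10+22+25+12+9 = 85  ← best
The minimum is 85.
One optimal route: Hub → #104 → #102 → #101 → #103 → #105 → Hub (or its reverse).

Minimum total distance: 85 m.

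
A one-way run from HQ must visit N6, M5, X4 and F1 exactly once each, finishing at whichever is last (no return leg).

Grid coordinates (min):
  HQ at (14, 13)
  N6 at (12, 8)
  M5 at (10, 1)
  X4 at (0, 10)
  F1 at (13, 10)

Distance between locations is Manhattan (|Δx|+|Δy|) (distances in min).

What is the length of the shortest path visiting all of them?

Shortest open route: 35 min.

There are 4! = 24 possible orderings.
HQ→N6→M5→X4→F1: 7+9+19+13 = 48
HQ→N6→M5→F1→X4: 7+9+12+13 = 41
HQ→N6→X4→M5→F1: 7+14+19+12 = 52
HQ→N6→X4→F1→M5: 7+14+13+12 = 46
HQ→N6→F1→M5→X4: 7+3+12+19 = 41
HQ→N6→F1→X4→M5: 7+3+13+19 = 42
HQ→M5→N6→X4→F1: 16+9+14+13 = 52
HQ→M5→N6→F1→X4: 16+9+3+13 = 41
HQ→M5→X4→N6→F1: 16+19+14+3 = 52
HQ→M5→X4→F1→N6: 16+19+13+3 = 51
HQ→M5→F1→N6→X4: 16+12+3+14 = 45
HQ→M5→F1→X4→N6: 16+12+13+14 = 55
HQ→X4→N6→M5→F1: 17+14+9+12 = 52
HQ→X4→N6→F1→M5: 17+14+3+12 = 46
… (10 more)
HQ→F1→N6→M5→X4: 4+3+9+19 = 35  ← best
The minimum is 35.
One shortest path: HQ → F1 → N6 → M5 → X4.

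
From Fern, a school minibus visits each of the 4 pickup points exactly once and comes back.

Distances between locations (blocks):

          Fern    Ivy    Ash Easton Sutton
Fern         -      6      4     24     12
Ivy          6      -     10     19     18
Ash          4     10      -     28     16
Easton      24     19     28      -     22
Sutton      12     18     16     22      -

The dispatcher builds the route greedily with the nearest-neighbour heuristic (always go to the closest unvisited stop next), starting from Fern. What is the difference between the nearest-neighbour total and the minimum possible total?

From Fern: Ash=4, Ivy=6, Sutton=12, Easton=24 → choose Ash (4).
From Ash: Ivy=10, Sutton=16, Easton=28 → choose Ivy (10).
From Ivy: Sutton=18, Easton=19 → choose Sutton (18).
From Sutton: Easton=22 → choose Easton (22).
NN route Fern → Ash → Ivy → Sutton → Easton → Fern costs 78.
Optimal: Fern → Ivy → Easton → Sutton → Ash → Fern costs 67 (by enumerating all 12 distinct tours).
Excess = 78 − 67 = 11.

The nearest-neighbour route is 11 blocks longer than optimal.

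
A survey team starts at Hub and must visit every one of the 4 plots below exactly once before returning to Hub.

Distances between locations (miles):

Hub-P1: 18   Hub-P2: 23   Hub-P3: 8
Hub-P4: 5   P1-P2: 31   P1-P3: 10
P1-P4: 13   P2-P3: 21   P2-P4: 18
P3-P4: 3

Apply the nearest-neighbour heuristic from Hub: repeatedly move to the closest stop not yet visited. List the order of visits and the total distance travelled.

From Hub: distances to unvisited — P4=5, P3=8, P1=18, P2=23. Nearest is P4 (5).
From P4: distances to unvisited — P3=3, P1=13, P2=18. Nearest is P3 (3).
From P3: distances to unvisited — P1=10, P2=21. Nearest is P1 (10).
From P1: distances to unvisited — P2=31. Nearest is P2 (31).
Return P2→Hub: 23.
Total = 5 + 3 + 10 + 31 + 23 = 72.

Total distance 72 miles via the nearest-neighbour route Hub → P4 → P3 → P1 → P2 → Hub.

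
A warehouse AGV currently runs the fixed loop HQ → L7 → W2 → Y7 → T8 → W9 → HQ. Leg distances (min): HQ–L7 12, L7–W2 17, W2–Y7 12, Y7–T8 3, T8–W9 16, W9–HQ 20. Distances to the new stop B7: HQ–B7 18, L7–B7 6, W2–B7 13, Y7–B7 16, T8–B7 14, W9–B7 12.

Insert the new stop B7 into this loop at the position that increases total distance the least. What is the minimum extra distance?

Insertion cost between consecutive stops i–j is d(i,B7) + d(B7,j) − d(i,j):
  between HQ and L7: 18 + 6 − 12 = 12
  between L7 and W2: 6 + 13 − 17 = 2
  between W2 and Y7: 13 + 16 − 12 = 17
  between Y7 and T8: 16 + 14 − 3 = 27
  between T8 and W9: 14 + 12 − 16 = 10
  between W9 and HQ: 12 + 18 − 20 = 10
Cheapest insertion is between L7 and W2, adding 2.
New total = 80 + 2 = 82.

+2 min — insert B7 between L7 and W2.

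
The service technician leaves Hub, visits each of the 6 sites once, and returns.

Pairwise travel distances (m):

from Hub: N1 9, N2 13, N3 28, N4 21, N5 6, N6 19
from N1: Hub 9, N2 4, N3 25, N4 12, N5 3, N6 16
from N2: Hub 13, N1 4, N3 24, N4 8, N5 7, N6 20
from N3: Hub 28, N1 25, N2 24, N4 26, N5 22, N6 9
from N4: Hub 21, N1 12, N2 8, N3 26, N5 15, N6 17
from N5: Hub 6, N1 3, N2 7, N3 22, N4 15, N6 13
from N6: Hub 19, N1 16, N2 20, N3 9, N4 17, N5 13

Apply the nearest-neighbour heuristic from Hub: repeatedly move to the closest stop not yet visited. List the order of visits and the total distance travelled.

From Hub: distances to unvisited — N5=6, N1=9, N2=13, N6=19, N4=21, N3=28. Nearest is N5 (6).
From N5: distances to unvisited — N1=3, N2=7, N6=13, N4=15, N3=22. Nearest is N1 (3).
From N1: distances to unvisited — N2=4, N4=12, N6=16, N3=25. Nearest is N2 (4).
From N2: distances to unvisited — N4=8, N6=20, N3=24. Nearest is N4 (8).
From N4: distances to unvisited — N6=17, N3=26. Nearest is N6 (17).
From N6: distances to unvisited — N3=9. Nearest is N3 (9).
Return N3→Hub: 28.
Total = 6 + 3 + 4 + 8 + 17 + 9 + 28 = 75.

75 m along Hub → N5 → N1 → N2 → N4 → N6 → N3 → Hub.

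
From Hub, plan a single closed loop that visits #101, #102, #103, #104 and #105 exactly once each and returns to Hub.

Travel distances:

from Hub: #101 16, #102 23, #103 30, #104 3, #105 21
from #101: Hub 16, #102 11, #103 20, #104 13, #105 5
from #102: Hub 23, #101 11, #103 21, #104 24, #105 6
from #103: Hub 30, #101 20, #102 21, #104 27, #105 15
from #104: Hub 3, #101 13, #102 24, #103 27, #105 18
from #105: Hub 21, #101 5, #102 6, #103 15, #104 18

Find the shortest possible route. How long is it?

Minimum total distance: 78.

Hub→#101→#102→#103→#104→#105→Hub: 16+11+21+27+18+21 = 114
Hub→#101→#102→#103→#105→#104→Hub: 16+11+21+15+18+3 = 84
Hub→#101→#102→#104→#103→#105→Hub: 16+11+24+27+15+21 = 114
Hub→#101→#102→#104→#105→#103→Hub: 16+11+24+18+15+30 = 114
Hub→#101→#102→#105→#103→#104→Hub: 16+11+6+15+27+3 = 78
Hub→#101→#102→#105→#104→#103→Hub: 16+11+6+18+27+30 = 108
Hub→#101→#103→#102→#104→#105→Hub: 16+20+21+24+18+21 = 120
Hub→#101→#103→#102→#105→#104→Hub: 16+20+21+6+18+3 = 84
Hub→#101→#103→#104→#102→#105→Hub: 16+20+27+24+6+21 = 114
Hub→#101→#103→#104→#105→#102→Hub: 16+20+27+18+6+23 = 110
Hub→#101→#103→#105→#102→#104→Hub: 16+20+15+6+24+3 = 84
Hub→#101→#103→#105→#104→#102→Hub: 16+20+15+18+24+23 = 116
Hub→#101→#104→#102→#103→#105→Hub: 16+13+24+21+15+21 = 110
Hub→#101→#104→#102→#105→#103→Hub: 16+13+24+6+15+30 = 104
… (46 more)
The minimum is 78.
One optimal route: Hub → #101 → #102 → #105 → #103 → #104 → Hub (or its reverse).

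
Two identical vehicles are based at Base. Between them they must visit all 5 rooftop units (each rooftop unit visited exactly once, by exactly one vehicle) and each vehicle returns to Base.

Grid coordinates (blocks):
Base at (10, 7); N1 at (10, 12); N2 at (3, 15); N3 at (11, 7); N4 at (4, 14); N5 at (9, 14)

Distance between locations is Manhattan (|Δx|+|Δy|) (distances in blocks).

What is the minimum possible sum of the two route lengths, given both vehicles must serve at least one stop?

There are 2^4 − 1 = 15 ways to divide the 5 stops into two non-empty groups. For each, the best each vehicle can do is its own shortest tour through its group:
  {N1} + {N2, N3, N4, N5}: 10 + 32 = 42
  {N2} + {N1, N3, N4, N5}: 30 + 28 = 58
  {N1, N2} + {N3, N4, N5}: 30 + 28 = 58
  {N3} + {N1, N2, N4, N5}: 2 + 30 = 32
  {N1, N3} + {N2, N4, N5}: 12 + 30 = 42
  {N2, N3} + {N1, N4, N5}: 32 + 26 = 58
  … (15 splits in total)
Best: vehicle 1 Base → N3 → Base = 2; vehicle 2 Base → N1 → N2 → N4 → N5 → Base = 30; combined 32.

Minimum combined distance: 32 blocks.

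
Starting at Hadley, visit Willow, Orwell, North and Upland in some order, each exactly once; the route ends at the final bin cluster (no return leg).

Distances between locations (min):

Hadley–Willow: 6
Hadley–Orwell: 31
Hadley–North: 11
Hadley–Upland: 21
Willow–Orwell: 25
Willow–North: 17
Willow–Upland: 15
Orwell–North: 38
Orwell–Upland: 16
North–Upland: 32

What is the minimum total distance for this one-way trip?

There are 4! = 24 possible orderings.
Hadley→Willow→Orwell→North→Upland: 6+25+38+32 = 101
Hadley→Willow→Orwell→Upland→North: 6+25+16+32 = 79
Hadley→Willow→North→Orwell→Upland: 6+17+38+16 = 77
Hadley→Willow→North→Upland→Orwell: 6+17+32+16 = 71
Hadley→Willow→Upland→Orwell→North: 6+15+16+38 = 75
Hadley→Willow→Upland→North→Orwell: 6+15+32+38 = 91
Hadley→Orwell→Willow→North→Upland: 31+25+17+32 = 105
Hadley→Orwell→Willow→Upland→North: 31+25+15+32 = 103
Hadley→Orwell→North→Willow→Upland: 31+38+17+15 = 101
Hadley→Orwell→North→Upland→Willow: 31+38+32+15 = 116
Hadley→Orwell→Upland→Willow→North: 31+16+15+17 = 79
Hadley→Orwell→Upland→North→Willow: 31+16+32+17 = 96
Hadley→North→Willow→Orwell→Upland: 11+17+25+16 = 69
Hadley→North→Willow→Upland→Orwell: 11+17+15+16 = 59
… (10 more)
The minimum is 59.
One shortest path: Hadley → North → Willow → Upland → Orwell.

Shortest open route: 59 min.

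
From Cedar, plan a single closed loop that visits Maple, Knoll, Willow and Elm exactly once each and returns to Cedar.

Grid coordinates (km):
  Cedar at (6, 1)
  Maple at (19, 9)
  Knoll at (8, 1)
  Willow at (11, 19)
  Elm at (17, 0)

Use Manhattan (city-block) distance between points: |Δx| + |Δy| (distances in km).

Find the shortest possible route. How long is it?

There are 12 distinct closed tours to check (reversals are equivalent).
Cedar - Maple - Knoll - Willow - Elm - Cedar: 21+19+21+25+12 = 98
Cedar - Maple - Knoll - Elm - Willow - Cedar: 21+19+10+25+23 = 98
Cedar - Maple - Willow - Knoll - Elm - Cedar: 21+18+21+10+12 = 82
Cedar - Maple - Willow - Elm - Knoll - Cedar: 21+18+25+10+2 = 76
Cedar - Maple - Elm - Knoll - Willow - Cedar: 21+11+10+21+23 = 86
Cedar - Maple - Elm - Willow - Knoll - Cedar: 21+11+25+21+2 = 80
Cedar - Knoll - Maple - Willow - Elm - Cedar: 2+19+18+25+12 = 76
Cedar - Knoll - Maple - Elm - Willow - Cedar: 2+19+11+25+23 = 80
Cedar - Knoll - Willow - Maple - Elm - Cedar: 2+21+18+11+12 = 64
Cedar - Knoll - Elm - Maple - Willow - Cedar: 2+10+11+18+23 = 64
Cedar - Willow - Maple - Knoll - Elm - Cedar: 23+18+19+10+12 = 82
Cedar - Willow - Knoll - Maple - Elm - Cedar: 23+21+19+11+12 = 86
The minimum is 64.
One optimal route: Cedar → Knoll → Willow → Maple → Elm → Cedar (or its reverse).

Minimum total distance: 64 km.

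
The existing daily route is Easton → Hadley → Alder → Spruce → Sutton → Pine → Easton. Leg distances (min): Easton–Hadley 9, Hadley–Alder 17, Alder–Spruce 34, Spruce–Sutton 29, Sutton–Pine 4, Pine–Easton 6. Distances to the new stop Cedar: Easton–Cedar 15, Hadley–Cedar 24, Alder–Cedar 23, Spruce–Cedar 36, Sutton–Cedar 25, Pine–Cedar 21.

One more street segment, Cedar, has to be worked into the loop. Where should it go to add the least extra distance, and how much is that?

Adding 25 min by placing Cedar on the Alder–Spruce leg.

Insertion cost between consecutive stops i–j is d(i,Cedar) + d(Cedar,j) − d(i,j):
  between Easton and Hadley: 15 + 24 − 9 = 30
  between Hadley and Alder: 24 + 23 − 17 = 30
  between Alder and Spruce: 23 + 36 − 34 = 25
  between Spruce and Sutton: 36 + 25 − 29 = 32
  between Sutton and Pine: 25 + 21 − 4 = 42
  between Pine and Easton: 21 + 15 − 6 = 30
Cheapest insertion is between Alder and Spruce, adding 25.
New total = 99 + 25 = 124.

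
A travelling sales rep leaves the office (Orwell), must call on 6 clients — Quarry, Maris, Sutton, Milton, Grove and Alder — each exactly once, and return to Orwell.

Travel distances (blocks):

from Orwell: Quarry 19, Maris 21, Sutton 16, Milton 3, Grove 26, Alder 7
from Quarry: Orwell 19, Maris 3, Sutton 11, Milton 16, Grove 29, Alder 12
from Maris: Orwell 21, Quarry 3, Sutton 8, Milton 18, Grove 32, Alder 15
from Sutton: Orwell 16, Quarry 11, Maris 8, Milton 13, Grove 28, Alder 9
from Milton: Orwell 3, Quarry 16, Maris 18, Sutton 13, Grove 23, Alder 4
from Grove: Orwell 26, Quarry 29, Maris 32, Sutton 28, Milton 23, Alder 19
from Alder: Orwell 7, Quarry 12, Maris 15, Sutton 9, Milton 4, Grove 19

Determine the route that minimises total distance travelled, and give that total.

There are 360 distinct closed tours to check (reversals are equivalent).
Orwell → Quarry → Maris → Sutton → Milton → Grove → Alder → Orwell: 19+3+8+13+23+19+7 = 92
Orwell → Quarry → Maris → Sutton → Milton → Alder → Grove → Orwell: 19+3+8+13+4+19+26 = 92
Orwell → Quarry → Maris → Sutton → Grove → Milton → Alder → Orwell: 19+3+8+28+23+4+7 = 92
Orwell → Quarry → Maris → Sutton → Grove → Alder → Milton → Orwell: 19+3+8+28+19+4+3 = 84
Orwell → Quarry → Maris → Sutton → Alder → Milton → Grove → Orwell: 19+3+8+9+4+23+26 = 92
Orwell → Quarry → Maris → Sutton → Alder → Grove → Milton → Orwell: 19+3+8+9+19+23+3 = 84
Orwell → Quarry → Maris → Milton → Sutton → Grove → Alder → Orwell: 19+3+18+13+28+19+7 = 107
Orwell → Quarry → Maris → Milton → Sutton → Alder → Grove → Orwell: 19+3+18+13+9+19+26 = 107
… (352 more)
Orwell → Sutton → Maris → Quarry → Grove → Alder → Milton → Orwell: 16+8+3+29+19+4+3 = 82  ← best
The minimum is 82.
One optimal route: Orwell → Sutton → Maris → Quarry → Grove → Alder → Milton → Orwell (or its reverse).

82 blocks — the shortest possible round trip.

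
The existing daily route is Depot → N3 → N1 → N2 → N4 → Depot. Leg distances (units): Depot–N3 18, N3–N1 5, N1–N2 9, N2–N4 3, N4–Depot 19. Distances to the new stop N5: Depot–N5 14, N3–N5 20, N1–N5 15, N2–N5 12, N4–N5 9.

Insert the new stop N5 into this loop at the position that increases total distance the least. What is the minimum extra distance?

Insertion cost between consecutive stops i–j is d(i,N5) + d(N5,j) − d(i,j):
  between Depot and N3: 14 + 20 − 18 = 16
  between N3 and N1: 20 + 15 − 5 = 30
  between N1 and N2: 15 + 12 − 9 = 18
  between N2 and N4: 12 + 9 − 3 = 18
  between N4 and Depot: 9 + 14 − 19 = 4
Cheapest insertion is between N4 and Depot, adding 4.
New total = 54 + 4 = 58.

Minimum extra distance: 4, inserting N5 between N4 and Depot.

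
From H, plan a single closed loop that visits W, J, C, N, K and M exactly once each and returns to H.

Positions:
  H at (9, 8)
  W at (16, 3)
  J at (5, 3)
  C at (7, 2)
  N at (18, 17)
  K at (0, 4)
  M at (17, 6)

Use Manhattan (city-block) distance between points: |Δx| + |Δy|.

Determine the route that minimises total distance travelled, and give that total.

Minimum total distance: 66.

With 6 stops there are 6!/2 = 360 distinct round trips (a route and its reverse cost the same).
H-W-J-C-N-K-M-H: 12+11+3+26+31+19+10 = 112
H-W-J-C-N-M-K-H: 12+11+3+26+12+19+13 = 96
H-W-J-C-K-N-M-H: 12+11+3+9+31+12+10 = 88
H-W-J-C-K-M-N-H: 12+11+3+9+19+12+18 = 84
H-W-J-C-M-N-K-H: 12+11+3+14+12+31+13 = 96
H-W-J-C-M-K-N-H: 12+11+3+14+19+31+18 = 108
H-W-J-N-C-K-M-H: 12+11+27+26+9+19+10 = 114
H-W-J-N-C-M-K-H: 12+11+27+26+14+19+13 = 122
… (352 more)
H-N-M-W-C-J-K-H: 18+12+4+10+3+6+13 = 66  ← best
The minimum is 66.
One optimal route: H → N → M → W → C → J → K → H (or its reverse).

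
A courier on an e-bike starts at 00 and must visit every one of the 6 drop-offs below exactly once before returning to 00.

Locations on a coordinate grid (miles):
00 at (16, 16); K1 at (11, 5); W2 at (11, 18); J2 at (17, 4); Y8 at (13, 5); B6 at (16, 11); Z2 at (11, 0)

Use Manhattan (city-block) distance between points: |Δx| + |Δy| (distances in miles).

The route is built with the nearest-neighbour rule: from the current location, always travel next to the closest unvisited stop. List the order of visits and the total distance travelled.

00 → [B6:5 / W2:7 / J2:13 / Y8:14 / K1:16 / Z2:21] → B6 (5)
B6 → [J2:8 / Y8:9 / K1:11 / W2:12 / Z2:16] → J2 (8)
J2 → [Y8:5 / K1:7 / Z2:10 / W2:20] → Y8 (5)
Y8 → [K1:2 / Z2:7 / W2:15] → K1 (2)
K1 → [Z2:5 / W2:13] → Z2 (5)
Z2 → [W2:18] → W2 (18)
Return W2→00: 7.
Total = 5 + 8 + 5 + 2 + 5 + 18 + 7 = 50.

Total distance 50 miles via the nearest-neighbour route 00 → B6 → J2 → Y8 → K1 → Z2 → W2 → 00.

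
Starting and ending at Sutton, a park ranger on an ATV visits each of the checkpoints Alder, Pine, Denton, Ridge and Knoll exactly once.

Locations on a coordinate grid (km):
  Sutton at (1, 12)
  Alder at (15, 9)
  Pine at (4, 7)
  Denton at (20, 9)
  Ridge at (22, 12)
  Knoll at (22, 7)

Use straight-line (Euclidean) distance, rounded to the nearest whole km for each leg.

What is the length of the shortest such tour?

There are 60 distinct closed tours to check (reversals are equivalent).
Sutton-Alder-Pine-Denton-Ridge-Knoll-Sutton: 14+11+16+4+5+22 = 72
Sutton-Alder-Pine-Denton-Knoll-Ridge-Sutton: 14+11+16+3+5+21 = 70
Sutton-Alder-Pine-Ridge-Denton-Knoll-Sutton: 14+11+19+4+3+22 = 73
Sutton-Alder-Pine-Ridge-Knoll-Denton-Sutton: 14+11+19+5+3+19 = 71
Sutton-Alder-Pine-Knoll-Denton-Ridge-Sutton: 14+11+18+3+4+21 = 71
Sutton-Alder-Pine-Knoll-Ridge-Denton-Sutton: 14+11+18+5+4+19 = 71
Sutton-Alder-Denton-Pine-Ridge-Knoll-Sutton: 14+5+16+19+5+22 = 81
Sutton-Alder-Denton-Pine-Knoll-Ridge-Sutton: 14+5+16+18+5+21 = 79
Sutton-Alder-Denton-Ridge-Pine-Knoll-Sutton: 14+5+4+19+18+22 = 82
Sutton-Alder-Denton-Ridge-Knoll-Pine-Sutton: 14+5+4+5+18+6 = 52
Sutton-Alder-Denton-Knoll-Pine-Ridge-Sutton: 14+5+3+18+19+21 = 80
Sutton-Alder-Denton-Knoll-Ridge-Pine-Sutton: 14+5+3+5+19+6 = 52
Sutton-Alder-Ridge-Pine-Denton-Knoll-Sutton: 14+8+19+16+3+22 = 82
Sutton-Alder-Ridge-Pine-Knoll-Denton-Sutton: 14+8+19+18+3+19 = 81
… (46 more)
Sutton-Pine-Alder-Denton-Knoll-Ridge-Sutton: 6+11+5+3+5+21 = 51  ← best
The minimum is 51.
One optimal route: Sutton → Pine → Alder → Denton → Knoll → Ridge → Sutton (or its reverse).

51 km — the shortest possible round trip.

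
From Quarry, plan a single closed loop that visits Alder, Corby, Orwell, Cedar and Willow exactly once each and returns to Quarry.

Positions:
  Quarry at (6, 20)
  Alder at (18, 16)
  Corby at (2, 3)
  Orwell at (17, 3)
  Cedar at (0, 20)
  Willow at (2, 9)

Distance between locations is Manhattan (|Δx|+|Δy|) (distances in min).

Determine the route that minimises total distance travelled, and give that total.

70 min — the shortest possible round trip.

Quarry → Alder → Corby → Orwell → Cedar → Willow → Quarry: 16+29+15+34+13+15 = 122
Quarry → Alder → Corby → Orwell → Willow → Cedar → Quarry: 16+29+15+21+13+6 = 100
Quarry → Alder → Corby → Cedar → Orwell → Willow → Quarry: 16+29+19+34+21+15 = 134
Quarry → Alder → Corby → Cedar → Willow → Orwell → Quarry: 16+29+19+13+21+28 = 126
Quarry → Alder → Corby → Willow → Orwell → Cedar → Quarry: 16+29+6+21+34+6 = 112
Quarry → Alder → Corby → Willow → Cedar → Orwell → Quarry: 16+29+6+13+34+28 = 126
Quarry → Alder → Orwell → Corby → Cedar → Willow → Quarry: 16+14+15+19+13+15 = 92
Quarry → Alder → Orwell → Corby → Willow → Cedar → Quarry: 16+14+15+6+13+6 = 70
Quarry → Alder → Orwell → Cedar → Corby → Willow → Quarry: 16+14+34+19+6+15 = 104
Quarry → Alder → Orwell → Cedar → Willow → Corby → Quarry: 16+14+34+13+6+21 = 104
Quarry → Alder → Orwell → Willow → Corby → Cedar → Quarry: 16+14+21+6+19+6 = 82
Quarry → Alder → Orwell → Willow → Cedar → Corby → Quarry: 16+14+21+13+19+21 = 104
Quarry → Alder → Cedar → Corby → Orwell → Willow → Quarry: 16+22+19+15+21+15 = 108
Quarry → Alder → Cedar → Corby → Willow → Orwell → Quarry: 16+22+19+6+21+28 = 112
… (46 more)
The minimum is 70.
One optimal route: Quarry → Alder → Orwell → Corby → Willow → Cedar → Quarry (or its reverse).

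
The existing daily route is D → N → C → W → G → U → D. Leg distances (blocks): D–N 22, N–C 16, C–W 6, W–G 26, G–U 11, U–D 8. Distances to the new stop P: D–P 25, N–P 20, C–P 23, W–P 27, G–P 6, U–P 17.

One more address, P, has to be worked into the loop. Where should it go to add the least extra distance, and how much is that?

Adding 7 blocks by placing P on the W–G leg.

Insertion cost between consecutive stops i–j is d(i,P) + d(P,j) − d(i,j):
  between D and N: 25 + 20 − 22 = 23
  between N and C: 20 + 23 − 16 = 27
  between C and W: 23 + 27 − 6 = 44
  between W and G: 27 + 6 − 26 = 7
  between G and U: 6 + 17 − 11 = 12
  between U and D: 17 + 25 − 8 = 34
Cheapest insertion is between W and G, adding 7.
New total = 89 + 7 = 96.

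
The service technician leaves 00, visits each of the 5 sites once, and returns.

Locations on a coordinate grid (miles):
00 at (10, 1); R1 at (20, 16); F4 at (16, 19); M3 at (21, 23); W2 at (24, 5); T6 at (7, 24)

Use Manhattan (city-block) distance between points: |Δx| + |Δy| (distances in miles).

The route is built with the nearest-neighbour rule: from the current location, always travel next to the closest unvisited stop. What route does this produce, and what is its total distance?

Nearest-neighbour total = 90 miles; route 00 → W2 → R1 → F4 → M3 → T6 → 00.

At 00 the remaining stops are W2 18, F4 24, R1 25, T6 26, M3 33; go to W2.
At W2 the remaining stops are R1 15, M3 21, F4 22, T6 36; go to R1.
At R1 the remaining stops are F4 7, M3 8, T6 21; go to F4.
At F4 the remaining stops are M3 9, T6 14; go to M3.
At M3 the remaining stops are T6 15; go to T6.
Return T6→00: 26.
Total = 18 + 15 + 7 + 9 + 15 + 26 = 90.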